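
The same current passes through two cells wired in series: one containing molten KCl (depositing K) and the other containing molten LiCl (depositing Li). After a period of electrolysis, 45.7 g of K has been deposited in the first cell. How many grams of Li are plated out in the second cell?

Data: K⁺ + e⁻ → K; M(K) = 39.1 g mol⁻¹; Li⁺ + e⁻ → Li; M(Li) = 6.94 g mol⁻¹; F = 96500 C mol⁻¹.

n(K) = 45.7 / 39.1 = 1.169 mol.
Since K⁺ + e⁻ → K, n(e⁻) passed = 1 × 1.169 = 1.169 mol.
Cells in series carry the same charge, so the same 1.169 mol of electrons passes through cell 2.
Li⁺ + e⁻ → Li, so n(Li) = 1.169 / 1 = 1.169 mol.
m(Li) = 1.169 × 6.94 = 8.11 g.

8.11 g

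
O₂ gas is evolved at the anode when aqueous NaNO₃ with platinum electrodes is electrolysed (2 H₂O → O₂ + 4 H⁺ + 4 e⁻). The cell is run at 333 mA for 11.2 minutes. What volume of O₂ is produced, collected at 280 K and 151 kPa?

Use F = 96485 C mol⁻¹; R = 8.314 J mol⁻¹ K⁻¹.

Q = I·t = 0.3330 A × 672.00 s = 223.8 C.
n(e⁻) = Q/F = 223.8 / 96485 = 0.002319 mol.
4 electrons are transferred per O₂ molecule, so n(O₂) = 0.002319 / 4 = 0.0005798 mol.
V = nRT/P = (0.0005798 × 8.314 × 280) / (151 × 10³ Pa) = 8.94 × 10⁻⁶ m³ = 0.00894 L.

0.00894 L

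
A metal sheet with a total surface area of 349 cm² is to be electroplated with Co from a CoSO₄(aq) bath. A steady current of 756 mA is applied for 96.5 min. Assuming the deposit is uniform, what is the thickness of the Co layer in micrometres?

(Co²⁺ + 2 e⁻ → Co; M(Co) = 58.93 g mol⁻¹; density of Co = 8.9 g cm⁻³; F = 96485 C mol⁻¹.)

4.30 μm

Q = I·t = 0.7560 × 5790.0 = 4377 C; n(e⁻) = 0.04537 mol.
n(Co) = n(e⁻)/2 = 0.02268 mol, so m = 0.02268 × 58.93 = 1.337 g.
Volume = m/ρ = 1.337 / 8.9 = 0.1502 cm³.
Thickness = V/A = 0.1502 / 349 = 4.30 × 10⁻⁴ cm = 4.30 μm.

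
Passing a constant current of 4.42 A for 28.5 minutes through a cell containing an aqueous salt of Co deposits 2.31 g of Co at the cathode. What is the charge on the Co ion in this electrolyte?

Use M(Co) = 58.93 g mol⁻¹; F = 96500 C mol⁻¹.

+2

Q = I·t = 4.420 A × 1710.0 s = 7558 C, so n(e⁻) = 7558/96500 = 0.07832 mol.
n(Co) deposited = 2.31 / 58.93 = 0.03920 mol.
Electrons per atom = n(e⁻)/n(Co) = 0.07832 / 0.03920 = 2.00 ≈ 2, so the ion is Co²⁺.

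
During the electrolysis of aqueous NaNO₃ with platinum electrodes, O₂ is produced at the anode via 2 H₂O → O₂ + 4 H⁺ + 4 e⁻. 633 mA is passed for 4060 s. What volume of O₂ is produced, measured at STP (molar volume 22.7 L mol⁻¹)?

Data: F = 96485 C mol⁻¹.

0.151 L

Q = I·t = 0.6330 A × 4060.0 s = 2570 C.
n(e⁻) = Q/F = 2570 / 96485 = 0.02664 mol.
4 electrons are transferred per O₂ molecule, so n(O₂) = 0.02664 / 4 = 0.006659 mol.
V = n × V_m = 0.006659 × 22.7 = 0.151 L.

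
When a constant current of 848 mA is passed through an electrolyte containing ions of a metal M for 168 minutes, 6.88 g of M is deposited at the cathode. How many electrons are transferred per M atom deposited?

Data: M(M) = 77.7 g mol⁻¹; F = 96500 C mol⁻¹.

Q = I·t = 0.8480 A × 10080 s = 8548 C, so n(e⁻) = 8548/96500 = 0.08858 mol.
n(M) deposited = 6.88 / 77.7 = 0.08855 mol.
Electrons per atom = n(e⁻)/n(M) = 0.08858 / 0.08855 = 1.00 ≈ 1, so the ion is M⁺.

1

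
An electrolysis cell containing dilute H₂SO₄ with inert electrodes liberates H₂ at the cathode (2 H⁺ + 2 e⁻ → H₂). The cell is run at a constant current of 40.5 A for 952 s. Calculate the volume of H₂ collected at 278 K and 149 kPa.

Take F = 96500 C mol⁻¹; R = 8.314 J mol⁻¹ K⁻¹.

Q = I·t = 40.50 A × 952.00 s = 38560 C.
n(e⁻) = Q/F = 38560 / 96500 = 0.3995 mol.
2 electrons are transferred per H₂ molecule, so n(H₂) = 0.3995 / 2 = 0.1998 mol.
V = nRT/P = (0.1998 × 8.314 × 278) / (149 × 10³ Pa) = 0.00310 m³ = 3.10 L.

3.10 L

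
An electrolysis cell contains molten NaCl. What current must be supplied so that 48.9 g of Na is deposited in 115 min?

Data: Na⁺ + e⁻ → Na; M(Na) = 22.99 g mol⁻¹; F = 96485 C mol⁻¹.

29.7 A

n(Na) = 48.9 / 22.99 = 2.127 mol.
n(e⁻) = 1 × 2.127 = 2.127 mol.
Q = n(e⁻)·F = 2.127 × 96485 = 205200 C.
I = Q/t = 205200 / 6900.0 s = 29.7 A.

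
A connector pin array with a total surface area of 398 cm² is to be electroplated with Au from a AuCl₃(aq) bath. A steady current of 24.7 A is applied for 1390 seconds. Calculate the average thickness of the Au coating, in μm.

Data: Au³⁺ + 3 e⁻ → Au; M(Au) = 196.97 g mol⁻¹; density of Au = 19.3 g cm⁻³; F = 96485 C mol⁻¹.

30.4 μm

Q = I·t = 24.70 × 1390.0 = 34330 C; n(e⁻) = 0.3558 mol.
n(Au) = n(e⁻)/3 = 0.1186 mol, so m = 0.1186 × 196.97 = 23.36 g.
Volume = m/ρ = 23.36 / 19.3 = 1.211 cm³.
Thickness = V/A = 1.211 / 398 = 0.00304 cm = 30.4 μm.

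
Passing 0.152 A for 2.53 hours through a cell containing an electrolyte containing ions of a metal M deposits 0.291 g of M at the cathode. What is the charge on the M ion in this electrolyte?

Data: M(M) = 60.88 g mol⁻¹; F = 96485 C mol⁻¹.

+3

Q = I·t = 0.1520 A × 9108.0 s = 1384 C, so n(e⁻) = 1384/96485 = 0.01435 mol.
n(M) deposited = 0.291 / 60.88 = 0.004780 mol.
Electrons per atom = n(e⁻)/n(M) = 0.01435 / 0.004780 = 3.00 ≈ 3, so the ion is M³⁺.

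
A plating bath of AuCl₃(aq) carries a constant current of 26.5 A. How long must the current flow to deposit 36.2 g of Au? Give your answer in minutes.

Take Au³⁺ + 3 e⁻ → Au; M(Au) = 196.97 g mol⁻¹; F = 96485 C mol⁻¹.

33.5 min

n(Au) = m/M = 36.2 / 196.97 = 0.1838 mol.
Each Au atom requires 3 electrons, so n(e⁻) = 3 × 0.1838 = 0.5514 mol.
Q = n(e⁻)·F = 0.5514 × 96485 = 53200 C.
t = Q/I = 53200 / 26.50 A = 2007 s = 33.5 min.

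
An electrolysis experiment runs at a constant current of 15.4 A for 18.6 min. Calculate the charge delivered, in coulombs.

17200 C

Q = I·t = 15.40 A × 1116.0 s = 17200 C.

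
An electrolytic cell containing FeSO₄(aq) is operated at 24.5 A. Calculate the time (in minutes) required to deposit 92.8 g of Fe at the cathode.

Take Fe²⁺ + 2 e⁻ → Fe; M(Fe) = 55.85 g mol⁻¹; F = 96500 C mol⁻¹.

218 min

n(Fe) = m/M = 92.8 / 55.85 = 1.662 mol.
Each Fe atom requires 2 electrons, so n(e⁻) = 2 × 1.662 = 3.323 mol.
Q = n(e⁻)·F = 3.323 × 96500 = 320700 C.
t = Q/I = 320700 / 24.50 A = 13090 s = 218 min.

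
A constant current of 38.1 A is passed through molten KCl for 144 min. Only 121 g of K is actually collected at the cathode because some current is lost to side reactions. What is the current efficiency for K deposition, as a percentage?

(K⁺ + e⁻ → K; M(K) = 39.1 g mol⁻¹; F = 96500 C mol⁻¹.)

Q = I·t = 38.10 × 8640.0 = 329200 C; n(e⁻) = 329200/96500 = 3.411 mol.
Theoretical n(K) = n(e⁻)/1 = 3.411 mol, i.e. m_theo = 3.411 × 39.1 = 133.4 g.
Efficiency = m_actual / m_theo = 121 / 133.4 = 90.7 %.

90.7 %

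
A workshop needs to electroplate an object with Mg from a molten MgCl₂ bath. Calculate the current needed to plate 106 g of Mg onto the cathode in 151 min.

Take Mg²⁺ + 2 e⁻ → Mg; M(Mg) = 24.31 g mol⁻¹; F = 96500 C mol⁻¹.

n(Mg) = 106 / 24.31 = 4.360 mol.
n(e⁻) = 2 × 4.360 = 8.721 mol.
Q = n(e⁻)·F = 8.721 × 96500 = 841500 C.
I = Q/t = 841500 / 9060.0 s = 92.9 A.

92.9 A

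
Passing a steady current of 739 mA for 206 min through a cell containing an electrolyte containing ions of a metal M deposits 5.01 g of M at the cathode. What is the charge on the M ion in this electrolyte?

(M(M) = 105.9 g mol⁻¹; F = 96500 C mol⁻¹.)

+2

Q = I·t = 0.7390 A × 12360 s = 9134 C, so n(e⁻) = 9134/96500 = 0.09465 mol.
n(M) deposited = 5.01 / 105.9 = 0.04731 mol.
Electrons per atom = n(e⁻)/n(M) = 0.09465 / 0.04731 = 2.00 ≈ 2, so the ion is M²⁺.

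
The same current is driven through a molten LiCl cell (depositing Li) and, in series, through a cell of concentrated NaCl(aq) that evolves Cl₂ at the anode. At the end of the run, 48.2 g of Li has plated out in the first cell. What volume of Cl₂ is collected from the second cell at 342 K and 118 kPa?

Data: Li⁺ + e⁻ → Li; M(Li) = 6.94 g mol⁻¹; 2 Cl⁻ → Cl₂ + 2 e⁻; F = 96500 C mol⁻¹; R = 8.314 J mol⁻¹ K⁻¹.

n(Li) = 48.2 / 6.94 = 6.945 mol, so n(e⁻) = 1 × 6.945 = 6.945 mol.
The cells are in series, so the same 6.945 mol of electrons passes through the second cell.
2 Cl⁻ → Cl₂ + 2 e⁻ — 2 mol e⁻ per mol Cl₂, so n(Cl₂) = 6.945/2 = 3.473 mol.
V = nRT/P = (3.473 × 8.314 × 342) / (118 × 10³) = 0.0837 m³ = 83.7 L.

83.7 L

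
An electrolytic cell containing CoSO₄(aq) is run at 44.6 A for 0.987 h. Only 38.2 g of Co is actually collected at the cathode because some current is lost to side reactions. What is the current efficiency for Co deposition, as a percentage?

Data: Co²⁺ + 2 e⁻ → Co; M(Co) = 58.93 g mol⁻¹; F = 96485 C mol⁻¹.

78.9 %

Q = I·t = 44.60 × 3553.2 = 158500 C; n(e⁻) = 158500/96485 = 1.642 mol.
Theoretical n(Co) = n(e⁻)/2 = 0.8212 mol, i.e. m_theo = 0.8212 × 58.93 = 48.40 g.
Efficiency = m_actual / m_theo = 38.2 / 48.40 = 78.9 %.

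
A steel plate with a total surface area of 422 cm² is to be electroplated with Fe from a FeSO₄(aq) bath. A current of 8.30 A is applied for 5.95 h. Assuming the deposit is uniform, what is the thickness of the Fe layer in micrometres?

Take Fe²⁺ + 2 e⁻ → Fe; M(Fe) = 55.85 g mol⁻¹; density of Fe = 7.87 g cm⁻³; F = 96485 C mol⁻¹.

Q = I·t = 8.300 × 21420 = 177800 C; n(e⁻) = 1.843 mol.
n(Fe) = n(e⁻)/2 = 0.9213 mol, so m = 0.9213 × 55.85 = 51.46 g.
Volume = m/ρ = 51.46 / 7.87 = 6.538 cm³.
Thickness = V/A = 6.538 / 422 = 0.0155 cm = 155 μm.

155 μm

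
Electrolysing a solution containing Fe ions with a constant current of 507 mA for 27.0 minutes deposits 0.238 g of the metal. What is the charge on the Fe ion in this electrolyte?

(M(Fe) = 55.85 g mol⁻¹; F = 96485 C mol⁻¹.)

+2

Q = I·t = 0.5070 A × 1620.0 s = 821.3 C, so n(e⁻) = 821.3/96485 = 0.008513 mol.
n(Fe) deposited = 0.238 / 55.85 = 0.004261 mol.
Electrons per atom = n(e⁻)/n(Fe) = 0.008513 / 0.004261 = 2.00 ≈ 2, so the ion is Fe²⁺.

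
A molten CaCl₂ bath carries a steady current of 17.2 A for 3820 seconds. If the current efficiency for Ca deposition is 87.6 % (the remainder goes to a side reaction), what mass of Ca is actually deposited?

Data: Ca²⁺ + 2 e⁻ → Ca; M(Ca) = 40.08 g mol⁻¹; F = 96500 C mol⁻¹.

Q = I·t = 17.20 × 3820.0 = 65700 C.
n(e⁻) = 65700/96500 = 0.6809 mol; theoretically n(Ca) = 0.6809/2 = 0.3404 mol, m_theo = 13.64 g.
At 87.6 % efficiency, m_actual = 0.876 × 13.64 = 12.0 g.

12.0 g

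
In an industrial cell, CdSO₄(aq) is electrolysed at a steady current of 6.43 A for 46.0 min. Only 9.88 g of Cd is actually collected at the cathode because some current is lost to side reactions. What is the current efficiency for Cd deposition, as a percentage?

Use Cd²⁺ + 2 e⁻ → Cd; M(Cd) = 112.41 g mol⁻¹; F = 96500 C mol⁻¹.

Q = I·t = 6.430 × 2760.0 = 17750 C; n(e⁻) = 17750/96500 = 0.1839 mol.
Theoretical n(Cd) = n(e⁻)/2 = 0.09195 mol, i.e. m_theo = 0.09195 × 112.41 = 10.34 g.
Efficiency = m_actual / m_theo = 9.88 / 10.34 = 95.6 %.

95.6 %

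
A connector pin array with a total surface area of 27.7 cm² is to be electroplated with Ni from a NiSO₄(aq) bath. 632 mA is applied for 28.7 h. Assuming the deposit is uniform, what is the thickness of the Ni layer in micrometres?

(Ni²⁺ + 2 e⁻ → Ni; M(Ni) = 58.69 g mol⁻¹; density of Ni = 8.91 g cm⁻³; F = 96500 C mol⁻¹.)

805 μm

Q = I·t = 0.6320 × 103320 = 65300 C; n(e⁻) = 0.6767 mol.
n(Ni) = n(e⁻)/2 = 0.3383 mol, so m = 0.3383 × 58.69 = 19.86 g.
Volume = m/ρ = 19.86 / 8.91 = 2.229 cm³.
Thickness = V/A = 2.229 / 27.7 = 0.0805 cm = 805 μm.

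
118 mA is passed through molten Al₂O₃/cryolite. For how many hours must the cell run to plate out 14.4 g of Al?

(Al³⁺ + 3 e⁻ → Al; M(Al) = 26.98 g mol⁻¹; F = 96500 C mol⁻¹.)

n(Al) = m/M = 14.4 / 26.98 = 0.5337 mol.
Each Al atom requires 3 electrons, so n(e⁻) = 3 × 0.5337 = 1.601 mol.
Q = n(e⁻)·F = 1.601 × 96500 = 154500 C.
t = Q/I = 154500 / 0.1180 A = 1309000 s = 364 h.

364 h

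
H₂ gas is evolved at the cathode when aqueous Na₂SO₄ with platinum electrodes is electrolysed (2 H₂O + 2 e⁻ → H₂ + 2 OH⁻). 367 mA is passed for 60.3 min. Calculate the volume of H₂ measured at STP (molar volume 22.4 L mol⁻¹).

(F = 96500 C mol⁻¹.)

Q = I·t = 0.3670 A × 3618.0 s = 1328 C.
n(e⁻) = Q/F = 1328 / 96500 = 0.01376 mol.
2 electrons are transferred per H₂ molecule, so n(H₂) = 0.01376 / 2 = 0.006880 mol.
V = n × V_m = 0.006880 × 22.4 = 0.154 L.

0.154 L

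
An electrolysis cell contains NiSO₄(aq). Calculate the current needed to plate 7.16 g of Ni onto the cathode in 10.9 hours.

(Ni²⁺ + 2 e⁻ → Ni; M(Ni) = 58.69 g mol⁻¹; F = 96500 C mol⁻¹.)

0.600 A

n(Ni) = 7.16 / 58.69 = 0.1220 mol.
n(e⁻) = 2 × 0.1220 = 0.2440 mol.
Q = n(e⁻)·F = 0.2440 × 96500 = 23550 C.
I = Q/t = 23550 / 39240 s = 0.600 A.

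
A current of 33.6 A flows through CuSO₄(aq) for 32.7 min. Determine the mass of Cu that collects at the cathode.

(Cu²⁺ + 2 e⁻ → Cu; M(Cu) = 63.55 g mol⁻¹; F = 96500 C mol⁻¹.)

21.7 g

Q = I·t = 33.60 A × 1962.0 s = 65920 C.
n(e⁻) = Q/F = 65920 / 96500 = 0.6831 mol.
Cu²⁺ + 2 e⁻ → Cu, so n(Cu) = n(e⁻)/2 = 0.3416 mol.
m = n·M = 0.3416 × 63.55 = 21.7 g.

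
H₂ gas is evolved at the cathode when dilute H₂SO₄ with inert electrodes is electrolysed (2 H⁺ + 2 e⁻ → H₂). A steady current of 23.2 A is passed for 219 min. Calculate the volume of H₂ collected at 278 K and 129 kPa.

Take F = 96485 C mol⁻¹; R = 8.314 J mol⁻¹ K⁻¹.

28.3 L

Q = I·t = 23.20 A × 13140 s = 304800 C.
n(e⁻) = Q/F = 304800 / 96485 = 3.160 mol.
2 electrons are transferred per H₂ molecule, so n(H₂) = 3.160 / 2 = 1.580 mol.
V = nRT/P = (1.580 × 8.314 × 278) / (129 × 10³ Pa) = 0.0283 m³ = 28.3 L.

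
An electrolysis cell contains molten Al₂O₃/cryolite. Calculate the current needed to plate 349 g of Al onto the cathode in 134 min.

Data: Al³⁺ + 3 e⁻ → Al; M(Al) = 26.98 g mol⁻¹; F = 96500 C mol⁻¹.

n(Al) = 349 / 26.98 = 12.94 mol.
n(e⁻) = 3 × 12.94 = 38.81 mol.
Q = n(e⁻)·F = 38.81 × 96500 = 3745000 C.
I = Q/t = 3745000 / 8040.0 s = 466 A.

466 A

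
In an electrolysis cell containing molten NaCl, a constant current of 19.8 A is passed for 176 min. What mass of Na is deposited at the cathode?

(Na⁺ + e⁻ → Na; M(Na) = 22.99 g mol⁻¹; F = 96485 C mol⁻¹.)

Q = I·t = 19.80 A × 10560 s = 209100 C.
n(e⁻) = Q/F = 209100 / 96485 = 2.167 mol.
Na⁺ + e⁻ → Na, so n(Na) = n(e⁻)/1 = 2.167 mol.
m = n·M = 2.167 × 22.99 = 49.8 g.

49.8 g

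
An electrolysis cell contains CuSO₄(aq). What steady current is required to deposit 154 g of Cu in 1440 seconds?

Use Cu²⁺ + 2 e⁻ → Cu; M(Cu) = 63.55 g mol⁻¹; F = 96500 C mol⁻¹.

n(Cu) = 154 / 63.55 = 2.423 mol.
n(e⁻) = 2 × 2.423 = 4.847 mol.
Q = n(e⁻)·F = 4.847 × 96500 = 467700 C.
I = Q/t = 467700 / 1440.0 s = 325 A.

325 A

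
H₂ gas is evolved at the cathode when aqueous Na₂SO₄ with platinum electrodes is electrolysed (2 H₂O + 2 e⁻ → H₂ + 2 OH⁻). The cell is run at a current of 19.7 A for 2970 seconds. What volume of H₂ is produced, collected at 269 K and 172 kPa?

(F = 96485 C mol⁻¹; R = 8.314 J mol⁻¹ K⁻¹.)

Q = I·t = 19.70 A × 2970.0 s = 58510 C.
n(e⁻) = Q/F = 58510 / 96485 = 0.6064 mol.
2 electrons are transferred per H₂ molecule, so n(H₂) = 0.6064 / 2 = 0.3032 mol.
V = nRT/P = (0.3032 × 8.314 × 269) / (172 × 10³ Pa) = 0.00394 m³ = 3.94 L.

3.94 L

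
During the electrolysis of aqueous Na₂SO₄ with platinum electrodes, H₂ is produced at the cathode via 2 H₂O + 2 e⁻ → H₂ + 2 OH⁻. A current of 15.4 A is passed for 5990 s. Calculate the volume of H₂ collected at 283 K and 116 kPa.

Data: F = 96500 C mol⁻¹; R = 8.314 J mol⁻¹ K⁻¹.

Q = I·t = 15.40 A × 5990.0 s = 92250 C.
n(e⁻) = Q/F = 92250 / 96500 = 0.9559 mol.
2 electrons are transferred per H₂ molecule, so n(H₂) = 0.9559 / 2 = 0.4780 mol.
V = nRT/P = (0.4780 × 8.314 × 283) / (116 × 10³ Pa) = 0.00969 m³ = 9.69 L.

9.69 L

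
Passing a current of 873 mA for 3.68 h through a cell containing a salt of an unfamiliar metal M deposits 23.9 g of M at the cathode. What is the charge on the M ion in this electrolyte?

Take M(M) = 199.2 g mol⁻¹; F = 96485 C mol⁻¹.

Q = I·t = 0.8730 A × 13248 s = 11570 C, so n(e⁻) = 11570/96485 = 0.1199 mol.
n(M) deposited = 23.9 / 199.2 = 0.1200 mol.
Electrons per atom = n(e⁻)/n(M) = 0.1199 / 0.1200 = 0.999 ≈ 1, so the ion is M⁺.

+1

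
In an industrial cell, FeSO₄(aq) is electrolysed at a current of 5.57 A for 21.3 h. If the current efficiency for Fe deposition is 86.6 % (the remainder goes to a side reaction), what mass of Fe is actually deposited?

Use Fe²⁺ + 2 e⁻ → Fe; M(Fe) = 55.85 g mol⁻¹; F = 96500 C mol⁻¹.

Q = I·t = 5.570 × 76680 = 427100 C.
n(e⁻) = 427100/96500 = 4.426 mol; theoretically n(Fe) = 4.426/2 = 2.213 mol, m_theo = 123.6 g.
At 86.6 % efficiency, m_actual = 0.866 × 123.6 = 107 g.

107 g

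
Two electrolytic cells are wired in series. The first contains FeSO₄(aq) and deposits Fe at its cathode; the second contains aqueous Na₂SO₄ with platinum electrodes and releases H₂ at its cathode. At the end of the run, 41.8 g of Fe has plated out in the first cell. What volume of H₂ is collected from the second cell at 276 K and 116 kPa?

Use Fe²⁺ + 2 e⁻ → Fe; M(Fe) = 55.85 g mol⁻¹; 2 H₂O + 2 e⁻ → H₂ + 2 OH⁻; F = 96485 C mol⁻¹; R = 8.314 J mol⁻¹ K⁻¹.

n(Fe) = 41.8 / 55.85 = 0.7484 mol, so n(e⁻) = 2 × 0.7484 = 1.497 mol.
The cells are in series, so the same 1.497 mol of electrons passes through the second cell.
2 H₂O + 2 e⁻ → H₂ + 2 OH⁻ — 2 mol e⁻ per mol H₂, so n(H₂) = 1.497/2 = 0.7484 mol.
V = nRT/P = (0.7484 × 8.314 × 276) / (116 × 10³) = 0.0148 m³ = 14.8 L.

14.8 L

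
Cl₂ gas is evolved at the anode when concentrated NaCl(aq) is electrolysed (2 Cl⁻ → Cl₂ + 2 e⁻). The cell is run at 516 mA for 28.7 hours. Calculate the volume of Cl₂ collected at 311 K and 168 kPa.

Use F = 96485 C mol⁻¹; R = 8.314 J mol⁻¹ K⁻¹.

4.25 L

Q = I·t = 0.5160 A × 103320 s = 53310 C.
n(e⁻) = Q/F = 53310 / 96485 = 0.5526 mol.
2 electrons are transferred per Cl₂ molecule, so n(Cl₂) = 0.5526 / 2 = 0.2763 mol.
V = nRT/P = (0.2763 × 8.314 × 311) / (168 × 10³ Pa) = 0.00425 m³ = 4.25 L.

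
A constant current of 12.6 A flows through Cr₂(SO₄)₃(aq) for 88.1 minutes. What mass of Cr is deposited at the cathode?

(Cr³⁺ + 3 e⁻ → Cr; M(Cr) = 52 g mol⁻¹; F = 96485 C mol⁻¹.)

Q = I·t = 12.60 A × 5286.0 s = 66600 C.
n(e⁻) = Q/F = 66600 / 96485 = 0.6903 mol.
Cr³⁺ + 3 e⁻ → Cr, so n(Cr) = n(e⁻)/3 = 0.2301 mol.
m = n·M = 0.2301 × 52 = 12.0 g.

12.0 g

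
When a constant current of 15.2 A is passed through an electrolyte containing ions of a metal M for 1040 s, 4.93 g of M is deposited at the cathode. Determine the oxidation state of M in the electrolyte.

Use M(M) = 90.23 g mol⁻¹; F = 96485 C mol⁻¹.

Q = I·t = 15.20 A × 1040.0 s = 15810 C, so n(e⁻) = 15810/96485 = 0.1638 mol.
n(M) deposited = 4.93 / 90.23 = 0.05464 mol.
Electrons per atom = n(e⁻)/n(M) = 0.1638 / 0.05464 = 3.00 ≈ 3, so the ion is M³⁺.

+3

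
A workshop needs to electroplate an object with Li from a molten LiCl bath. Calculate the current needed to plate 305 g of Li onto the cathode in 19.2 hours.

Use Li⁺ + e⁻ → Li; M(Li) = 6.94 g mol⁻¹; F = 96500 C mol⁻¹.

61.4 A

n(Li) = 305 / 6.94 = 43.95 mol.
n(e⁻) = 1 × 43.95 = 43.95 mol.
Q = n(e⁻)·F = 43.95 × 96500 = 4241000 C.
I = Q/t = 4241000 / 69120 s = 61.4 A.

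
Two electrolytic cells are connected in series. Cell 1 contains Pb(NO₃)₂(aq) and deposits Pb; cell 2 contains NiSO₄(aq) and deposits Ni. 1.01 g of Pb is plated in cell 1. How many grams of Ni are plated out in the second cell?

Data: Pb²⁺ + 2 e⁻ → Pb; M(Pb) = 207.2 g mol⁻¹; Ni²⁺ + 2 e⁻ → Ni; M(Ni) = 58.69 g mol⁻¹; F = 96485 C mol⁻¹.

0.286 g

n(Pb) = 1.01 / 207.2 = 0.004875 mol.
Since Pb²⁺ + 2 e⁻ → Pb, n(e⁻) passed = 2 × 0.004875 = 0.009749 mol.
Cells in series carry the same charge, so the same 0.009749 mol of electrons passes through cell 2.
Ni²⁺ + 2 e⁻ → Ni, so n(Ni) = 0.009749 / 2 = 0.004875 mol.
m(Ni) = 0.004875 × 58.69 = 0.286 g.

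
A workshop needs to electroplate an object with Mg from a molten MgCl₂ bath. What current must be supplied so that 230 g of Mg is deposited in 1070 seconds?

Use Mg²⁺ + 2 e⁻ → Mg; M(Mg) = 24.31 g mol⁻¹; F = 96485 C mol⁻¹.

n(Mg) = 230 / 24.31 = 9.461 mol.
n(e⁻) = 2 × 9.461 = 18.92 mol.
Q = n(e⁻)·F = 18.92 × 96485 = 1826000 C.
I = Q/t = 1826000 / 1070.0 s = 1710 A.

1710 A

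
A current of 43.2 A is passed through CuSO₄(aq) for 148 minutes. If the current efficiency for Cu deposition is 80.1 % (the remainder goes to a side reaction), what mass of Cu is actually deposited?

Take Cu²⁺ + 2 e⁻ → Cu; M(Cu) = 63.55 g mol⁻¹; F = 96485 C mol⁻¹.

101 g

Q = I·t = 43.20 × 8880.0 = 383600 C.
n(e⁻) = 383600/96485 = 3.976 mol; theoretically n(Cu) = 3.976/2 = 1.988 mol, m_theo = 126.3 g.
At 80.1 % efficiency, m_actual = 0.801 × 126.3 = 101 g.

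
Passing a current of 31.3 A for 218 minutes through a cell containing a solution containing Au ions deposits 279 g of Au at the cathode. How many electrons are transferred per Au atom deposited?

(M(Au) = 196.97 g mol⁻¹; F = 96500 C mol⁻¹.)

Q = I·t = 31.30 A × 13080 s = 409400 C, so n(e⁻) = 409400/96500 = 4.243 mol.
n(Au) deposited = 279 / 196.97 = 1.416 mol.
Electrons per atom = n(e⁻)/n(Au) = 4.243 / 1.416 = 3.00 ≈ 3, so the ion is Au³⁺.

3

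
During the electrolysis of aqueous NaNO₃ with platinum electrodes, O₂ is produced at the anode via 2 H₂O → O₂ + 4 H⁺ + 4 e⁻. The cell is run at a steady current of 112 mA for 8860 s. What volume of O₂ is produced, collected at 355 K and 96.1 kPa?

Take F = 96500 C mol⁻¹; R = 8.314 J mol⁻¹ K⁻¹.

Q = I·t = 0.1120 A × 8860.0 s = 992.3 C.
n(e⁻) = Q/F = 992.3 / 96500 = 0.01028 mol.
4 electrons are transferred per O₂ molecule, so n(O₂) = 0.01028 / 4 = 0.002571 mol.
V = nRT/P = (0.002571 × 8.314 × 355) / (96.1 × 10³ Pa) = 7.90 × 10⁻⁵ m³ = 0.0790 L.

0.0790 L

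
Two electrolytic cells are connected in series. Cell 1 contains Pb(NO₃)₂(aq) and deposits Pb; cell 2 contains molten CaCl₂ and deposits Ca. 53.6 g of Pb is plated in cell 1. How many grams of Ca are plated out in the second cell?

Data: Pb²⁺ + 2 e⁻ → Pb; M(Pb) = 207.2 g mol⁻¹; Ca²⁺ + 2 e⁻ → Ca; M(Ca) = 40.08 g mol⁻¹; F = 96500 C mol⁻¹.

10.4 g

n(Pb) = 53.6 / 207.2 = 0.2587 mol.
Since Pb²⁺ + 2 e⁻ → Pb, n(e⁻) passed = 2 × 0.2587 = 0.5174 mol.
Cells in series carry the same charge, so the same 0.5174 mol of electrons passes through cell 2.
Ca²⁺ + 2 e⁻ → Ca, so n(Ca) = 0.5174 / 2 = 0.2587 mol.
m(Ca) = 0.2587 × 40.08 = 10.4 g.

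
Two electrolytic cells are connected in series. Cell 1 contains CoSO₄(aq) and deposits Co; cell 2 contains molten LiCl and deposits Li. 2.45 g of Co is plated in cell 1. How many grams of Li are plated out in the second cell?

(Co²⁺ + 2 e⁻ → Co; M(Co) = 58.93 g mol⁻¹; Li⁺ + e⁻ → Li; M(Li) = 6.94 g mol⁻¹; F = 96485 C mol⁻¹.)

0.577 g

n(Co) = 2.45 / 58.93 = 0.04157 mol.
Since Co²⁺ + 2 e⁻ → Co, n(e⁻) passed = 2 × 0.04157 = 0.08315 mol.
Cells in series carry the same charge, so the same 0.08315 mol of electrons passes through cell 2.
Li⁺ + e⁻ → Li, so n(Li) = 0.08315 / 1 = 0.08315 mol.
m(Li) = 0.08315 × 6.94 = 0.577 g.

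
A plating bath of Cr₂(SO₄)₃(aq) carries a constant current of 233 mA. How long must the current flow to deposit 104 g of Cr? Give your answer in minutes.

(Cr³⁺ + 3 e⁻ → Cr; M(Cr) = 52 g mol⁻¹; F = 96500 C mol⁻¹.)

41400 min

n(Cr) = m/M = 104 / 52 = 2.000 mol.
Each Cr atom requires 3 electrons, so n(e⁻) = 3 × 2.000 = 6.000 mol.
Q = n(e⁻)·F = 6.000 × 96500 = 579000 C.
t = Q/I = 579000 / 0.2330 A = 2485000 s = 41400 min.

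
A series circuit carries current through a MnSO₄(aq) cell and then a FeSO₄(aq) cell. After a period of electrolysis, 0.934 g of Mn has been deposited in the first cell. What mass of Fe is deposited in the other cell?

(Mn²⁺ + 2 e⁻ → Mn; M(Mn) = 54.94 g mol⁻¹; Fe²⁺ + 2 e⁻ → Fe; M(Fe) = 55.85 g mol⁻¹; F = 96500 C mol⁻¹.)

0.949 g

n(Mn) = 0.934 / 54.94 = 0.01700 mol.
Since Mn²⁺ + 2 e⁻ → Mn, n(e⁻) passed = 2 × 0.01700 = 0.03400 mol.
Cells in series carry the same charge, so the same 0.03400 mol of electrons passes through cell 2.
Fe²⁺ + 2 e⁻ → Fe, so n(Fe) = 0.03400 / 2 = 0.01700 mol.
m(Fe) = 0.01700 × 55.85 = 0.949 g.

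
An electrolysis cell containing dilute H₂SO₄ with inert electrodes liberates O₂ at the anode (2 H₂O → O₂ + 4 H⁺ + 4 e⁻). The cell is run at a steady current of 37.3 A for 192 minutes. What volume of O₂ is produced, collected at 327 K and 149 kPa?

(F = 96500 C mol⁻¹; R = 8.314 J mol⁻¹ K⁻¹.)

Q = I·t = 37.30 A × 11520 s = 429700 C.
n(e⁻) = Q/F = 429700 / 96500 = 4.453 mol.
4 electrons are transferred per O₂ molecule, so n(O₂) = 4.453 / 4 = 1.113 mol.
V = nRT/P = (1.113 × 8.314 × 327) / (149 × 10³ Pa) = 0.0203 m³ = 20.3 L.

20.3 L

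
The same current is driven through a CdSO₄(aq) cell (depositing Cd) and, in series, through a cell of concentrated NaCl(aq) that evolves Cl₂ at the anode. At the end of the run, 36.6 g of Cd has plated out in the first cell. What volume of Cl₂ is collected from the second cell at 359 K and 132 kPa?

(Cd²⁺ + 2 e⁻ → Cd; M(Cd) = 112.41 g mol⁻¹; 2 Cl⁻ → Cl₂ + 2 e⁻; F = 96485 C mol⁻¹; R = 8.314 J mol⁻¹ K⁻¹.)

n(Cd) = 36.6 / 112.41 = 0.3256 mol, so n(e⁻) = 2 × 0.3256 = 0.6512 mol.
The cells are in series, so the same 0.6512 mol of electrons passes through the second cell.
2 Cl⁻ → Cl₂ + 2 e⁻ — 2 mol e⁻ per mol Cl₂, so n(Cl₂) = 0.6512/2 = 0.3256 mol.
V = nRT/P = (0.3256 × 8.314 × 359) / (132 × 10³) = 0.00736 m³ = 7.36 L.

7.36 L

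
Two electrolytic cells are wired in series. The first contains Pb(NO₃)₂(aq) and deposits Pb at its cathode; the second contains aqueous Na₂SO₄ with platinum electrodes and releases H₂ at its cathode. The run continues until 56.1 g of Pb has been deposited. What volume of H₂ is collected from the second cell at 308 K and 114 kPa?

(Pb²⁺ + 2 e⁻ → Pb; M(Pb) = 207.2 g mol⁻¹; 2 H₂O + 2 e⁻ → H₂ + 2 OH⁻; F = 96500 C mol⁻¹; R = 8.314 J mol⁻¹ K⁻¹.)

6.08 L

n(Pb) = 56.1 / 207.2 = 0.2708 mol, so n(e⁻) = 2 × 0.2708 = 0.5415 mol.
The cells are in series, so the same 0.5415 mol of electrons passes through the second cell.
2 H₂O + 2 e⁻ → H₂ + 2 OH⁻ — 2 mol e⁻ per mol H₂, so n(H₂) = 0.5415/2 = 0.2708 mol.
V = nRT/P = (0.2708 × 8.314 × 308) / (114 × 10³) = 0.00608 m³ = 6.08 L.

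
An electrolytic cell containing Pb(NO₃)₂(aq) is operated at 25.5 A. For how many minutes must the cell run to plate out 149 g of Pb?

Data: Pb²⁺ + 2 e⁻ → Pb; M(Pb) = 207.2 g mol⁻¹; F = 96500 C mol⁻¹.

90.7 min

n(Pb) = m/M = 149 / 207.2 = 0.7191 mol.
Each Pb atom requires 2 electrons, so n(e⁻) = 2 × 0.7191 = 1.438 mol.
Q = n(e⁻)·F = 1.438 × 96500 = 138800 C.
t = Q/I = 138800 / 25.50 A = 5443 s = 90.7 min.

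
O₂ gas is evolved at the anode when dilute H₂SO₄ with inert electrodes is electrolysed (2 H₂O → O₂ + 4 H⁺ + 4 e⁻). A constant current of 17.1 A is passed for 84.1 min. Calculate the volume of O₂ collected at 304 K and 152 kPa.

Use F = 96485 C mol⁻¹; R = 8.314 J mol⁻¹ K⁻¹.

Q = I·t = 17.10 A × 5046.0 s = 86290 C.
n(e⁻) = Q/F = 86290 / 96485 = 0.8943 mol.
4 electrons are transferred per O₂ molecule, so n(O₂) = 0.8943 / 4 = 0.2236 mol.
V = nRT/P = (0.2236 × 8.314 × 304) / (152 × 10³ Pa) = 0.00372 m³ = 3.72 L.

3.72 L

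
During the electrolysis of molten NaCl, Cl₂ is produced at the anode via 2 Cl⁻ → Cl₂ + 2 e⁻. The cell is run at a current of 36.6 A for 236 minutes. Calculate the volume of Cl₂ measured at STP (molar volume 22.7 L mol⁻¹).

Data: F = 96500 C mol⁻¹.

Q = I·t = 36.60 A × 14160 s = 518300 C.
n(e⁻) = Q/F = 518300 / 96500 = 5.371 mol.
2 electrons are transferred per Cl₂ molecule, so n(Cl₂) = 5.371 / 2 = 2.685 mol.
V = n × V_m = 2.685 × 22.7 = 61.0 L.

61.0 L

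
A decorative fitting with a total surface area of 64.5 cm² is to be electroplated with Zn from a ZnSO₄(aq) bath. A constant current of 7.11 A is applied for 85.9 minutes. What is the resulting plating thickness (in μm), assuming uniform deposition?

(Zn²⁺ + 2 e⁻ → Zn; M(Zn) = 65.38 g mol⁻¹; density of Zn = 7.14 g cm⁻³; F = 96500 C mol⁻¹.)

270 μm

Q = I·t = 7.110 × 5154.0 = 36640 C; n(e⁻) = 0.3797 mol.
n(Zn) = n(e⁻)/2 = 0.1899 mol, so m = 0.1899 × 65.38 = 12.41 g.
Volume = m/ρ = 12.41 / 7.14 = 1.739 cm³.
Thickness = V/A = 1.739 / 64.5 = 0.0270 cm = 270 μm.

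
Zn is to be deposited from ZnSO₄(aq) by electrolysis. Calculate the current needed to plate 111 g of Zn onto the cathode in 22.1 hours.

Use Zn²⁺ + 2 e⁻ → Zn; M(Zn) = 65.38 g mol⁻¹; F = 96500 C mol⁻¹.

4.12 A

n(Zn) = 111 / 65.38 = 1.698 mol.
n(e⁻) = 2 × 1.698 = 3.396 mol.
Q = n(e⁻)·F = 3.396 × 96500 = 327700 C.
I = Q/t = 327700 / 79560 s = 4.12 A.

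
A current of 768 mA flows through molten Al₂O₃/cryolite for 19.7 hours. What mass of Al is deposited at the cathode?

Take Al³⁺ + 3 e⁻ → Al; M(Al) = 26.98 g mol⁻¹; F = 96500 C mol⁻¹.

Q = I·t = 0.7680 A × 70920 s = 54470 C.
n(e⁻) = Q/F = 54470 / 96500 = 0.5644 mol.
Al³⁺ + 3 e⁻ → Al, so n(Al) = n(e⁻)/3 = 0.1881 mol.
m = n·M = 0.1881 × 26.98 = 5.08 g.

5.08 g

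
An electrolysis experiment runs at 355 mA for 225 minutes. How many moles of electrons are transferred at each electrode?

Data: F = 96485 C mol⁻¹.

0.0497 mol

Q = I·t = 0.3550 A × 13500 s = 4792 C.
n(e⁻) = Q/F = 4792 / 96485 = 0.0497 mol.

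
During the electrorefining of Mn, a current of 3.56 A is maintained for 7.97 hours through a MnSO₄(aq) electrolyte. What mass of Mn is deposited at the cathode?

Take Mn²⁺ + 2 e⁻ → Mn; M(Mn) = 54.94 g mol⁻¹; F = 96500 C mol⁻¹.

Q = I·t = 3.560 A × 28692 s = 102100 C.
n(e⁻) = Q/F = 102100 / 96500 = 1.058 mol.
Mn²⁺ + 2 e⁻ → Mn, so n(Mn) = n(e⁻)/2 = 0.5292 mol.
m = n·M = 0.5292 × 54.94 = 29.1 g.

29.1 g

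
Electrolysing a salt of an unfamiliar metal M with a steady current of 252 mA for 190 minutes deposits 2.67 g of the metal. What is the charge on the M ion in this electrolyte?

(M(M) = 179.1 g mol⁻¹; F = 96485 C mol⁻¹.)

+2

Q = I·t = 0.2520 A × 11400 s = 2873 C, so n(e⁻) = 2873/96485 = 0.02977 mol.
n(M) deposited = 2.67 / 179.1 = 0.01491 mol.
Electrons per atom = n(e⁻)/n(M) = 0.02977 / 0.01491 = 2.00 ≈ 2, so the ion is M²⁺.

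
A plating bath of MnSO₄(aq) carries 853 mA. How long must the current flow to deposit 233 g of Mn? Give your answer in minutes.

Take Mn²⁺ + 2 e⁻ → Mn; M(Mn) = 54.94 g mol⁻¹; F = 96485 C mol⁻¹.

n(Mn) = m/M = 233 / 54.94 = 4.241 mol.
Each Mn atom requires 2 electrons, so n(e⁻) = 2 × 4.241 = 8.482 mol.
Q = n(e⁻)·F = 8.482 × 96485 = 818400 C.
t = Q/I = 818400 / 0.8530 A = 959400 s = 16000 min.

16000 min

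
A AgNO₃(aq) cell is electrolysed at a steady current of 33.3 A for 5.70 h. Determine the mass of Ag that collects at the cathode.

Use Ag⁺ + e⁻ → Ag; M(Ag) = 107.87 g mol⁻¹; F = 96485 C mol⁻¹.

Q = I·t = 33.30 A × 20520 s = 683300 C.
n(e⁻) = Q/F = 683300 / 96485 = 7.082 mol.
Ag⁺ + e⁻ → Ag, so n(Ag) = n(e⁻)/1 = 7.082 mol.
m = n·M = 7.082 × 107.87 = 764 g.

764 g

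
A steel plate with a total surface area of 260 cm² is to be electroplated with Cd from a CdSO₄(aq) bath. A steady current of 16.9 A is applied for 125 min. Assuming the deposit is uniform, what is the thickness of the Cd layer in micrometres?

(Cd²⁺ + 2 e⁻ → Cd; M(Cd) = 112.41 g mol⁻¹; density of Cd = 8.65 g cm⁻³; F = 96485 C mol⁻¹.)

Q = I·t = 16.90 × 7500.0 = 126700 C; n(e⁻) = 1.314 mol.
n(Cd) = n(e⁻)/2 = 0.6568 mol, so m = 0.6568 × 112.41 = 73.84 g.
Volume = m/ρ = 73.84 / 8.65 = 8.536 cm³.
Thickness = V/A = 8.536 / 260 = 0.0328 cm = 328 μm.

328 μm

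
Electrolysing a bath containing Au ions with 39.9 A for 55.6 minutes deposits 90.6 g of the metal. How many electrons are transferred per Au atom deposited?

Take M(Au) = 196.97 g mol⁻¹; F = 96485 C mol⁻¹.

Q = I·t = 39.90 A × 3336.0 s = 133100 C, so n(e⁻) = 133100/96485 = 1.380 mol.
n(Au) deposited = 90.6 / 196.97 = 0.4600 mol.
Electrons per atom = n(e⁻)/n(Au) = 1.380 / 0.4600 = 3.00 ≈ 3, so the ion is Au³⁺.

3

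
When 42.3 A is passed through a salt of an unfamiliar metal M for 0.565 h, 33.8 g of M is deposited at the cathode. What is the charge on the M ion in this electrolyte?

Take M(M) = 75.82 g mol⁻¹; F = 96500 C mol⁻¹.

Q = I·t = 42.30 A × 2034.0 s = 86040 C, so n(e⁻) = 86040/96500 = 0.8916 mol.
n(M) deposited = 33.8 / 75.82 = 0.4458 mol.
Electrons per atom = n(e⁻)/n(M) = 0.8916 / 0.4458 = 2.00 ≈ 2, so the ion is M²⁺.

+2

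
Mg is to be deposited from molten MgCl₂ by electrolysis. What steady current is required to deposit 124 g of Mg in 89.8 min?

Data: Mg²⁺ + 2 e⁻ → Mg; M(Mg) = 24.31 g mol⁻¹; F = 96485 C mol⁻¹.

183 A

n(Mg) = 124 / 24.31 = 5.101 mol.
n(e⁻) = 2 × 5.101 = 10.20 mol.
Q = n(e⁻)·F = 10.20 × 96485 = 984300 C.
I = Q/t = 984300 / 5388.0 s = 183 A.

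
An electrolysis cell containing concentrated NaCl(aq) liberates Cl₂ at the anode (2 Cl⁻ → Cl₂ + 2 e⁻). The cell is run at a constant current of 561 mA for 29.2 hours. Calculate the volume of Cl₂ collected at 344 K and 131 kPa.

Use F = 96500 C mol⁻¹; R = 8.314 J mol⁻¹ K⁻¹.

Q = I·t = 0.5610 A × 105120 s = 58970 C.
n(e⁻) = Q/F = 58970 / 96500 = 0.6111 mol.
2 electrons are transferred per Cl₂ molecule, so n(Cl₂) = 0.6111 / 2 = 0.3056 mol.
V = nRT/P = (0.3056 × 8.314 × 344) / (131 × 10³ Pa) = 0.00667 m³ = 6.67 L.

6.67 L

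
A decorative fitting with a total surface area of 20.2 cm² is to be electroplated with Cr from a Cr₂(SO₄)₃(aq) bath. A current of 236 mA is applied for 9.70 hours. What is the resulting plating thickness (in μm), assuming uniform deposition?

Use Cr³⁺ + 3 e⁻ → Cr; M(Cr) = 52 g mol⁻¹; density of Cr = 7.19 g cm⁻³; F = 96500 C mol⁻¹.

102 μm

Q = I·t = 0.2360 × 34920 = 8241 C; n(e⁻) = 0.08540 mol.
n(Cr) = n(e⁻)/3 = 0.02847 mol, so m = 0.02847 × 52 = 1.480 g.
Volume = m/ρ = 1.480 / 7.19 = 0.2059 cm³.
Thickness = V/A = 0.2059 / 20.2 = 0.0102 cm = 102 μm.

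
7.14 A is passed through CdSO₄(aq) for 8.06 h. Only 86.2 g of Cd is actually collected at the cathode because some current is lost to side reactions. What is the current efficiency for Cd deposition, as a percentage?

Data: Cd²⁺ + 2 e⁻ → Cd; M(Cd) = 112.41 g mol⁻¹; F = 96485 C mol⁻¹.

71.4 %

Q = I·t = 7.140 × 29016 = 207200 C; n(e⁻) = 207200/96485 = 2.147 mol.
Theoretical n(Cd) = n(e⁻)/2 = 1.074 mol, i.e. m_theo = 1.074 × 112.41 = 120.7 g.
Efficiency = m_actual / m_theo = 86.2 / 120.7 = 71.4 %.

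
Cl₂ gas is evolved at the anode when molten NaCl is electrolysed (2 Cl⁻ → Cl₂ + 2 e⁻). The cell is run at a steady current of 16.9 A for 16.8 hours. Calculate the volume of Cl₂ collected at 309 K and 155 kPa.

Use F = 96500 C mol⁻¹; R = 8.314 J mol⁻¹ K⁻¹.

87.8 L

Q = I·t = 16.90 A × 60480 s = 1022000 C.
n(e⁻) = Q/F = 1022000 / 96500 = 10.59 mol.
2 electrons are transferred per Cl₂ molecule, so n(Cl₂) = 10.59 / 2 = 5.296 mol.
V = nRT/P = (5.296 × 8.314 × 309) / (155 × 10³ Pa) = 0.0878 m³ = 87.8 L.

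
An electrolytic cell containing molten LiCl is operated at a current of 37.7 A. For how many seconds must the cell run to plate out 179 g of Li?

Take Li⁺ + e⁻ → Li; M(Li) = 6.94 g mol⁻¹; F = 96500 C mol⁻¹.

n(Li) = m/M = 179 / 6.94 = 25.79 mol.
Each Li atom requires 1 electron, so n(e⁻) = 1 × 25.79 = 25.79 mol.
Q = n(e⁻)·F = 25.79 × 96500 = 2489000 C.
t = Q/I = 2489000 / 37.70 A = 66020 s.

66000 s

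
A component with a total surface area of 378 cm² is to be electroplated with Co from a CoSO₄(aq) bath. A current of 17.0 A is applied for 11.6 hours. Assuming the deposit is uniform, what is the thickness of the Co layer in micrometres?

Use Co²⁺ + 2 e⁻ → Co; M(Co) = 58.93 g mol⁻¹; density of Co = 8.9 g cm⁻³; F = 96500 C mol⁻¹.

Q = I·t = 17.00 × 41760 = 709900 C; n(e⁻) = 7.357 mol.
n(Co) = n(e⁻)/2 = 3.678 mol, so m = 3.678 × 58.93 = 216.8 g.
Volume = m/ρ = 216.8 / 8.9 = 24.36 cm³.
Thickness = V/A = 24.36 / 378 = 0.0644 cm = 644 μm.

644 μm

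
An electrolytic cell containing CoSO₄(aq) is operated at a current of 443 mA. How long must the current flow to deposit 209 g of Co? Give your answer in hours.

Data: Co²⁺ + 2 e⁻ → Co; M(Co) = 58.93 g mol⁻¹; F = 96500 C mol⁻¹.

429 h

n(Co) = m/M = 209 / 58.93 = 3.547 mol.
Each Co atom requires 2 electrons, so n(e⁻) = 2 × 3.547 = 7.093 mol.
Q = n(e⁻)·F = 7.093 × 96500 = 684500 C.
t = Q/I = 684500 / 0.4430 A = 1545000 s = 429 h.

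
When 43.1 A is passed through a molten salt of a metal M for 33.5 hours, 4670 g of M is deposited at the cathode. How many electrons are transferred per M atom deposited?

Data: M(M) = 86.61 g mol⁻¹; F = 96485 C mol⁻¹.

1

Q = I·t = 43.10 A × 120600 s = 5198000 C, so n(e⁻) = 5198000/96485 = 53.87 mol.
n(M) deposited = 4670 / 86.61 = 53.92 mol.
Electrons per atom = n(e⁻)/n(M) = 53.87 / 53.92 = 0.999 ≈ 1, so the ion is M⁺.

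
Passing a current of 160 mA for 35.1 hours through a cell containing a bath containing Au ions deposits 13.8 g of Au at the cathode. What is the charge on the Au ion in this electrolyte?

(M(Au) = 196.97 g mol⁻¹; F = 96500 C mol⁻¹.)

Q = I·t = 0.1600 A × 126360 s = 20220 C, so n(e⁻) = 20220/96500 = 0.2095 mol.
n(Au) deposited = 13.8 / 196.97 = 0.07006 mol.
Electrons per atom = n(e⁻)/n(Au) = 0.2095 / 0.07006 = 2.99 ≈ 3, so the ion is Au³⁺.

+3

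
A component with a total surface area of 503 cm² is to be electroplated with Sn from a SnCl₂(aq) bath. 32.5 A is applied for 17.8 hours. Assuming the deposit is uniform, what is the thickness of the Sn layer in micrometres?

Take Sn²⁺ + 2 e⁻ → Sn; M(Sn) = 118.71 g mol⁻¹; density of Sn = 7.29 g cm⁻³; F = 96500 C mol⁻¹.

Q = I·t = 32.50 × 64080 = 2083000 C; n(e⁻) = 21.58 mol.
n(Sn) = n(e⁻)/2 = 10.79 mol, so m = 10.79 × 118.71 = 1281 g.
Volume = m/ρ = 1281 / 7.29 = 175.7 cm³.
Thickness = V/A = 175.7 / 503 = 0.349 cm = 3490 μm.

3490 μm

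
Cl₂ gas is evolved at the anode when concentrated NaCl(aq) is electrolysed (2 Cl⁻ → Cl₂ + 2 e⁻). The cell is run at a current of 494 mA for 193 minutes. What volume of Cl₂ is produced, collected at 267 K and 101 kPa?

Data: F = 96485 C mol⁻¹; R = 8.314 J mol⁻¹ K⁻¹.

Q = I·t = 0.4940 A × 11580 s = 5721 C.
n(e⁻) = Q/F = 5721 / 96485 = 0.05929 mol.
2 electrons are transferred per Cl₂ molecule, so n(Cl₂) = 0.05929 / 2 = 0.02964 mol.
V = nRT/P = (0.02964 × 8.314 × 267) / (101 × 10³ Pa) = 6.52 × 10⁻⁴ m³ = 0.652 L.

0.652 L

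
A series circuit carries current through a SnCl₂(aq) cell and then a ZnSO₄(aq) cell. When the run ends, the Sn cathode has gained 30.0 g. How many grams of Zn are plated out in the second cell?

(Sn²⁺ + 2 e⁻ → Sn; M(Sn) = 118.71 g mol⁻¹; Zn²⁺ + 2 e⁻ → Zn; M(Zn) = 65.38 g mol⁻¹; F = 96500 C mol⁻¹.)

16.5 g

n(Sn) = 30.0 / 118.71 = 0.2527 mol.
Since Sn²⁺ + 2 e⁻ → Sn, n(e⁻) passed = 2 × 0.2527 = 0.5054 mol.
Cells in series carry the same charge, so the same 0.5054 mol of electrons passes through cell 2.
Zn²⁺ + 2 e⁻ → Zn, so n(Zn) = 0.5054 / 2 = 0.2527 mol.
m(Zn) = 0.2527 × 65.38 = 16.5 g.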